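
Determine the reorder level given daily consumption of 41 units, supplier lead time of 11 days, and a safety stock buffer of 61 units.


Formula: ROP = (Daily Demand * Lead Time) + Safety Stock
Demand during lead time = 41 * 11 = 451 units
ROP = 451 + 61 = 512 units

512 units


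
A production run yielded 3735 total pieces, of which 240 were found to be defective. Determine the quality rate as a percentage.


Formula: Quality Rate = Good Pieces / Total Pieces * 100
Good pieces = 3735 - 240 = 3495
QR = 3495 / 3735 * 100 = 93.6%

93.6%


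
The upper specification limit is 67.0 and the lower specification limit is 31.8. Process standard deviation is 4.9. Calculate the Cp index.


Cp = (67.0 - 31.8) / (6 * 4.9)

1.2


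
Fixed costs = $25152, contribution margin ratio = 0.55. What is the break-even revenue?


Formula: BER = Fixed Costs / Contribution Margin Ratio
BER = $25152 / 0.55
BER = $45730.91 (to the nearest cent)

$45730.91


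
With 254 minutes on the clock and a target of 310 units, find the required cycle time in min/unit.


Formula: CT = Available Time / Number of Units
CT = 254 min / 310 units
CT = 0.82 min/unit

0.82 min/unit


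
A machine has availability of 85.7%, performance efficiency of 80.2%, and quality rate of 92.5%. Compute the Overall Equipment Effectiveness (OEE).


Formula: OEE = Availability * Performance * Quality / 10000
A * P = 85.7% * 80.2% / 100 = 68.73%
OEE = 68.73% * 92.5% / 100 = 63.6%

63.6%


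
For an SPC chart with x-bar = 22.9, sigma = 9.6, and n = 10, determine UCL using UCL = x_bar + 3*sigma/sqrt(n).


UCL = 22.9 + 3 * 9.6 / sqrt(10)

32.01


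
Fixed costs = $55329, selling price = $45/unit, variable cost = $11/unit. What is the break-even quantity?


Formula: BEQ = Fixed Costs / (Price - Variable Cost)
Contribution margin = $45 - $11 = $34/unit
BEQ = ceil($55329 / $34/unit) = ceil(1627.32) = 1628 units

1628 units


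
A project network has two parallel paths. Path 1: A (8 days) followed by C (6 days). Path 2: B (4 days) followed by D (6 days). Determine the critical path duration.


Path 1 = 8 + 6 = 14 days
Path 2 = 4 + 6 = 10 days
Duration = max(14, 10) = 14 days

14 days


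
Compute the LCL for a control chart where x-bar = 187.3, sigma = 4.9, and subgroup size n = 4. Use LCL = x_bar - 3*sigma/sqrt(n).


LCL = 187.3 - 3 * 4.9 / sqrt(4)

179.95


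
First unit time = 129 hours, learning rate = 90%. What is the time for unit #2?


Formula: T_n = T_1 * (learning_rate)^(log2(n)) where learning_rate = rate/100
Doublings = log2(2) = 1
T_n = 129 * 0.9^1
T_n = 129 * 0.9 = 116.1 hours

116.1 hours


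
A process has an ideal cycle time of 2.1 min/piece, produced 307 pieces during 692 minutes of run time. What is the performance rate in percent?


Formula: Performance = (Ideal CT * Total Count) / Run Time * 100
Ideal output time = 2.1 * 307 = 644.7 min
Performance = 644.7 / 692 * 100 = 93.2%

93.2%


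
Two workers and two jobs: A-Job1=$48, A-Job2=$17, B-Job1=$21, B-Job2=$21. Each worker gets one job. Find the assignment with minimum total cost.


Option 1: A->1 + B->2 = $48 + $21 = $69
Option 2: A->2 + B->1 = $17 + $21 = $38
Min cost = min($69, $38) = $38

$38


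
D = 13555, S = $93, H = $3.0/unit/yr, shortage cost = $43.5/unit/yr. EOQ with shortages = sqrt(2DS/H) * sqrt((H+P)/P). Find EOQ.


Formula: EOQ* = sqrt(2DS/H) * sqrt((H+P)/P)
Base EOQ = sqrt(2*13555*93/3.0) = 916.74 units
Correction = sqrt((3.0+43.5)/43.5) = 1.03391
EOQ* = 916.74 * 1.03391 = 947.8 units

947.8 units


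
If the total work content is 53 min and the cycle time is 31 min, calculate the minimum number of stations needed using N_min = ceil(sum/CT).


Formula: N_min = ceil(Sum of Task Times / Cycle Time)
N_min = ceil(53 min / 31 min) = ceil(1.7097)
N_min = 2 stations

2


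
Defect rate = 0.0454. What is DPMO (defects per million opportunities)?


DPMO = defect_rate * 1000000 = 0.0454 * 1000000

45400


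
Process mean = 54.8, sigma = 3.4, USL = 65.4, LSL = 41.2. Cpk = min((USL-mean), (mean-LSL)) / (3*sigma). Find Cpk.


Cpu = (65.4 - 54.8) / (3 * 3.4) = 1.04
Cpl = (54.8 - 41.2) / (3 * 3.4) = 1.33
Cpk = min(1.04, 1.33) = 1.04

1.04


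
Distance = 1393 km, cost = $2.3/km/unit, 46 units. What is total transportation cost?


TC = dist * cost * units = 1393 * 2.3 * 46 = $147379.40

$147379.40


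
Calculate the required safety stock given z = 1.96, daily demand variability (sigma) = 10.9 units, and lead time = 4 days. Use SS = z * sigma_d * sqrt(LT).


Formula: SS = z * sigma_d * sqrt(LT)
sqrt(LT) = sqrt(4) = 2.0
SS = 1.96 * 10.9 * 2.0
SS = 42.7 units

42.7 units


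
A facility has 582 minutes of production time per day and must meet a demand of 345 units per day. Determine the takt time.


Formula: Takt Time = Available Production Time / Customer Demand
Takt = 582 min/day / 345 units/day
Takt = 1.69 min/unit

1.69 min/unit


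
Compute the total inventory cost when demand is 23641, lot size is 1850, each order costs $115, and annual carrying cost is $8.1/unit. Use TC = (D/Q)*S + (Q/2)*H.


TC = 23641/1850 * 115 + 1850/2 * 8.1

$8962.08


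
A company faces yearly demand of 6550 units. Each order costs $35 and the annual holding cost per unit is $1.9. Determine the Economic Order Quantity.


Formula: EOQ = sqrt(2 * D * S / H)
Numerator: 2 * 6550 * 35 = 458500
2DS/H = 458500 / 1.9 = 241315.8
EOQ = sqrt(241315.8) = 491.2 units

491.2 units


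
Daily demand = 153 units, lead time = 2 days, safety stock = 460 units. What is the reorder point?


Formula: ROP = (Daily Demand * Lead Time) + Safety Stock
Demand during lead time = 153 * 2 = 306 units
ROP = 306 + 460 = 766 units

766 units


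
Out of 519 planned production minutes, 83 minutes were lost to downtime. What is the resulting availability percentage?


Formula: Availability = (Planned Time - Downtime) / Planned Time * 100
Uptime = 519 - 83 = 436 min
Availability = 436 / 519 * 100 = 84.0%

84.0%


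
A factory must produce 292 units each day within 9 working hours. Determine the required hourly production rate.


Formula: Production Rate = Daily Demand / Available Hours
Rate = 292 units/day / 9 hours/day
Rate = 32.4 units/hour

32.4 units/hour


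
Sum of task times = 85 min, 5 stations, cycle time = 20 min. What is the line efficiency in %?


Formula: Efficiency = Sum of Task Times / (N_stations * CT) * 100
Total station capacity = 5 stations * 20 min = 100 min
Efficiency = 85 / 100 * 100 = 85.0%

85.0%


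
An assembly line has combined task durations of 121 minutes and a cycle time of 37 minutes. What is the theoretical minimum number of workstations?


Formula: N_min = ceil(Sum of Task Times / Cycle Time)
N_min = ceil(121 min / 37 min) = ceil(3.2703)
N_min = 4 stations

4


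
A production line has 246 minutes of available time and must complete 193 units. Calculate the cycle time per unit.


Formula: CT = Available Time / Number of Units
CT = 246 min / 193 units
CT = 1.27 min/unit

1.27 min/unit


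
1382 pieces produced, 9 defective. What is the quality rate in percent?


Formula: Quality Rate = Good Pieces / Total Pieces * 100
Good pieces = 1382 - 9 = 1373
QR = 1373 / 1382 * 100 = 99.3%

99.3%


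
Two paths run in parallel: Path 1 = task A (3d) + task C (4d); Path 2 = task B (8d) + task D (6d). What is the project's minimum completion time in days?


Path 1 = 3 + 4 = 7 days
Path 2 = 8 + 6 = 14 days
Duration = max(7, 14) = 14 days

14 days


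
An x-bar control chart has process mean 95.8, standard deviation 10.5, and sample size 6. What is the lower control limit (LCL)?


LCL = 95.8 - 3 * 10.5 / sqrt(6)

82.94


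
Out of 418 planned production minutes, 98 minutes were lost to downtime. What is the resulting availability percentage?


Formula: Availability = (Planned Time - Downtime) / Planned Time * 100
Uptime = 418 - 98 = 320 min
Availability = 320 / 418 * 100 = 76.6%

76.6%


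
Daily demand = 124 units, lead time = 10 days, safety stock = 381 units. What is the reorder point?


Formula: ROP = (Daily Demand * Lead Time) + Safety Stock
Demand during lead time = 124 * 10 = 1240 units
ROP = 1240 + 381 = 1621 units

1621 units


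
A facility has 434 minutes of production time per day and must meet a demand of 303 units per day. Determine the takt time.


Formula: Takt Time = Available Production Time / Customer Demand
Takt = 434 min/day / 303 units/day
Takt = 1.43 min/unit

1.43 min/unit


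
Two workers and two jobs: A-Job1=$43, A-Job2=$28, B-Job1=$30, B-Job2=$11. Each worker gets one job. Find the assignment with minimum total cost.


Option 1: A->1 + B->2 = $43 + $11 = $54
Option 2: A->2 + B->1 = $28 + $30 = $58
Min cost = min($54, $58) = $54

$54


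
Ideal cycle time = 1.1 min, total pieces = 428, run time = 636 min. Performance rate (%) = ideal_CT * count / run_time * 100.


Formula: Performance = (Ideal CT * Total Count) / Run Time * 100
Ideal output time = 1.1 * 428 = 470.8 min
Performance = 470.8 / 636 * 100 = 74.0%

74.0%


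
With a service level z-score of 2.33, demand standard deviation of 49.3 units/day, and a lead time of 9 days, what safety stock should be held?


Formula: SS = z * sigma_d * sqrt(LT)
sqrt(LT) = sqrt(9) = 3.0
SS = 2.33 * 49.3 * 3.0
SS = 344.6 units

344.6 units


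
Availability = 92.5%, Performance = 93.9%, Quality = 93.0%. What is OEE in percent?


Formula: OEE = Availability * Performance * Quality / 10000
A * P = 92.5% * 93.9% / 100 = 86.86%
OEE = 86.86% * 93.0% / 100 = 80.8%

80.8%


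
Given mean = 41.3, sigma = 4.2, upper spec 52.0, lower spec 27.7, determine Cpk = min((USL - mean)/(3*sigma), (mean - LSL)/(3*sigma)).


Cpu = (52.0 - 41.3) / (3 * 4.2) = 0.85
Cpl = (41.3 - 27.7) / (3 * 4.2) = 1.08
Cpk = min(0.85, 1.08) = 0.85

0.85


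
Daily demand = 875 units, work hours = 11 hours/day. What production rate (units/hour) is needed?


Formula: Production Rate = Daily Demand / Available Hours
Rate = 875 units/day / 11 hours/day
Rate = 79.5 units/hour

79.5 units/hour


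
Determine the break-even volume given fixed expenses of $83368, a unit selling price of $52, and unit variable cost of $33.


Formula: BEQ = Fixed Costs / (Price - Variable Cost)
Contribution margin = $52 - $33 = $19/unit
BEQ = ceil($83368 / $19/unit) = ceil(4387.79) = 4388 units

4388 units


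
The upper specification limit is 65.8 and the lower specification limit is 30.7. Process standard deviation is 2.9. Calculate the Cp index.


Cp = (65.8 - 30.7) / (6 * 2.9)

2.02


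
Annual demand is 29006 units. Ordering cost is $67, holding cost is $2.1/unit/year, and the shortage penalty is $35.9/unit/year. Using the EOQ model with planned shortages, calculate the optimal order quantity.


Formula: EOQ* = sqrt(2DS/H) * sqrt((H+P)/P)
Base EOQ = sqrt(2*29006*67/2.1) = 1360.46 units
Correction = sqrt((2.1+35.9)/35.9) = 1.02883
EOQ* = 1360.46 * 1.02883 = 1399.7 units

1399.7 units


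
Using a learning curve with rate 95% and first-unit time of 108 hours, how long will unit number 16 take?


Formula: T_n = T_1 * (learning_rate)^(log2(n)) where learning_rate = rate/100
Doublings = log2(16) = 4
T_n = 108 * 0.95^4
T_n = 108 * 0.8145 = 88.0 hours

88.0 hours


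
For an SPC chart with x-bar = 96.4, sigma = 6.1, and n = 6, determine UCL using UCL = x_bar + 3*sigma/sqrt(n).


UCL = 96.4 + 3 * 6.1 / sqrt(6)

103.87


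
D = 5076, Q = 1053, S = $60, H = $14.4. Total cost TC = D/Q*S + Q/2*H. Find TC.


TC = 5076/1053 * 60 + 1053/2 * 14.4

$7870.83


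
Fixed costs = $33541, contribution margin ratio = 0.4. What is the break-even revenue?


Formula: BER = Fixed Costs / Contribution Margin Ratio
BER = $33541 / 0.4
BER = $83852.50 (to the nearest cent)

$83852.50


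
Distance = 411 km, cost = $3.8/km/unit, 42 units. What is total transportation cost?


TC = dist * cost * units = 411 * 3.8 * 42 = $65595.60

$65595.60


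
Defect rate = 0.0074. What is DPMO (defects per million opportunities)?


DPMO = defect_rate * 1000000 = 0.0074 * 1000000

7400


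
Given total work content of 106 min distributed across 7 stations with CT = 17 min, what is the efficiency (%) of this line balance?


Formula: Efficiency = Sum of Task Times / (N_stations * CT) * 100
Total station capacity = 7 stations * 17 min = 119 min
Efficiency = 106 / 119 * 100 = 89.1%

89.1%


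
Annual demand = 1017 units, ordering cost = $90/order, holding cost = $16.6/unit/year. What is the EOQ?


Formula: EOQ = sqrt(2 * D * S / H)
Numerator: 2 * 1017 * 90 = 183060
2DS/H = 183060 / 16.6 = 11027.7
EOQ = sqrt(11027.7) = 105.0 units

105.0 units


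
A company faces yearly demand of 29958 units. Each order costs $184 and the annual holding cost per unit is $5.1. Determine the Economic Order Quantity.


Formula: EOQ = sqrt(2 * D * S / H)
Numerator: 2 * 29958 * 184 = 11024544
2DS/H = 11024544 / 5.1 = 2161675.3
EOQ = sqrt(2161675.3) = 1470.3 units

1470.3 units


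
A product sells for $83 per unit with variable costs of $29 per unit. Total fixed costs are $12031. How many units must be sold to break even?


Formula: BEQ = Fixed Costs / (Price - Variable Cost)
Contribution margin = $83 - $29 = $54/unit
BEQ = ceil($12031 / $54/unit) = ceil(222.8) = 223 units

223 units


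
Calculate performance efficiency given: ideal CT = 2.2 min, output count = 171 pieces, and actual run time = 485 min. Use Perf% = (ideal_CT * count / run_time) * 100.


Formula: Performance = (Ideal CT * Total Count) / Run Time * 100
Ideal output time = 2.2 * 171 = 376.2 min
Performance = 376.2 / 485 * 100 = 77.6%

77.6%


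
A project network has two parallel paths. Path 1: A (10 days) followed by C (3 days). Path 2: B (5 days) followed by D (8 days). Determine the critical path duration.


Path 1 = 10 + 3 = 13 days
Path 2 = 5 + 8 = 13 days
Duration = max(13, 13) = 13 days

13 days


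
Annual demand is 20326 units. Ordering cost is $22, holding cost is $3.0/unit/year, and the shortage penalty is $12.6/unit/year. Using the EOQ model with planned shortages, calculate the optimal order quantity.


Formula: EOQ* = sqrt(2DS/H) * sqrt((H+P)/P)
Base EOQ = sqrt(2*20326*22/3.0) = 546.0 units
Correction = sqrt((3.0+12.6)/12.6) = 1.1127
EOQ* = 546.0 * 1.1127 = 607.5 units

607.5 units


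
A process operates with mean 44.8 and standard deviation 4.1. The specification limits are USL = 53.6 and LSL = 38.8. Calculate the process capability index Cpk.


Cpu = (53.6 - 44.8) / (3 * 4.1) = 0.72
Cpl = (44.8 - 38.8) / (3 * 4.1) = 0.49
Cpk = min(0.72, 0.49) = 0.49

0.49


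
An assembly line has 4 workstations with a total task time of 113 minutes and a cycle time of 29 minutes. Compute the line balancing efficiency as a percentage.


Formula: Efficiency = Sum of Task Times / (N_stations * CT) * 100
Total station capacity = 4 stations * 29 min = 116 min
Efficiency = 113 / 116 * 100 = 97.4%

97.4%


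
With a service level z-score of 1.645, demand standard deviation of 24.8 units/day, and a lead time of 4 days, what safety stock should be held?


Formula: SS = z * sigma_d * sqrt(LT)
sqrt(LT) = sqrt(4) = 2.0
SS = 1.645 * 24.8 * 2.0
SS = 81.6 units

81.6 units


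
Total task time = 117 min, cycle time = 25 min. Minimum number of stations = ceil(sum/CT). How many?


Formula: N_min = ceil(Sum of Task Times / Cycle Time)
N_min = ceil(117 min / 25 min) = ceil(4.68)
N_min = 5 stations

5


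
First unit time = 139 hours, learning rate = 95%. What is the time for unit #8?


Formula: T_n = T_1 * (learning_rate)^(log2(n)) where learning_rate = rate/100
Doublings = log2(8) = 3
T_n = 139 * 0.95^3
T_n = 139 * 0.8574 = 119.2 hours

119.2 hours


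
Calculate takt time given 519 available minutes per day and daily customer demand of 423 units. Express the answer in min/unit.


Formula: Takt Time = Available Production Time / Customer Demand
Takt = 519 min/day / 423 units/day
Takt = 1.23 min/unit

1.23 min/unit


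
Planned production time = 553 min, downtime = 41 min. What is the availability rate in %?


Formula: Availability = (Planned Time - Downtime) / Planned Time * 100
Uptime = 553 - 41 = 512 min
Availability = 512 / 553 * 100 = 92.6%

92.6%


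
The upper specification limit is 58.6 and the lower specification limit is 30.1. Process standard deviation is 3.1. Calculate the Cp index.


Cp = (58.6 - 30.1) / (6 * 3.1)

1.53


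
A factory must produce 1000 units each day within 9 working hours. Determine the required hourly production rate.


Formula: Production Rate = Daily Demand / Available Hours
Rate = 1000 units/day / 9 hours/day
Rate = 111.1 units/hour

111.1 units/hour


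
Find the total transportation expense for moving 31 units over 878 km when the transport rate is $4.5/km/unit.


TC = dist * cost * units = 878 * 4.5 * 31 = $122481.00

$122481.00


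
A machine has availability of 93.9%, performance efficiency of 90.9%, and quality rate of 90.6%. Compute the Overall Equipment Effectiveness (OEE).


Formula: OEE = Availability * Performance * Quality / 10000
A * P = 93.9% * 90.9% / 100 = 85.36%
OEE = 85.36% * 90.6% / 100 = 77.3%

77.3%


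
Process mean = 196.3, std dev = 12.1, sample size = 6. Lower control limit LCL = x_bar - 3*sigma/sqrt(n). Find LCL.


LCL = 196.3 - 3 * 12.1 / sqrt(6)

181.48


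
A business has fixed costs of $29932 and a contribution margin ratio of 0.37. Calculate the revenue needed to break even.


Formula: BER = Fixed Costs / Contribution Margin Ratio
BER = $29932 / 0.37
BER = $80897.30 (to the nearest cent)

$80897.30


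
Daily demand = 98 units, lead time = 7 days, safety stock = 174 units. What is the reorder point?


Formula: ROP = (Daily Demand * Lead Time) + Safety Stock
Demand during lead time = 98 * 7 = 686 units
ROP = 686 + 174 = 860 units

860 units


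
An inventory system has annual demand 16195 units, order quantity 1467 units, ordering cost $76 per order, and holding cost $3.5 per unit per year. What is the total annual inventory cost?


TC = 16195/1467 * 76 + 1467/2 * 3.5

$3406.25


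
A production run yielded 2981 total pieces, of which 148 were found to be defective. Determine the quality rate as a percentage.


Formula: Quality Rate = Good Pieces / Total Pieces * 100
Good pieces = 2981 - 148 = 2833
QR = 2833 / 2981 * 100 = 95.0%

95.0%


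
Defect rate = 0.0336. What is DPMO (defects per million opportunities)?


DPMO = defect_rate * 1000000 = 0.0336 * 1000000

33600


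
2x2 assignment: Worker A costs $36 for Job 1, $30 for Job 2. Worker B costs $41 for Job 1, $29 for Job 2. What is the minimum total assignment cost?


Option 1: A->1 + B->2 = $36 + $29 = $65
Option 2: A->2 + B->1 = $30 + $41 = $71
Min cost = min($65, $71) = $65

$65


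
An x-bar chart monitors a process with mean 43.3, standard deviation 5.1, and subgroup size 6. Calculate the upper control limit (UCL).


UCL = 43.3 + 3 * 5.1 / sqrt(6)

49.55


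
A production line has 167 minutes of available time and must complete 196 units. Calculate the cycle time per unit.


Formula: CT = Available Time / Number of Units
CT = 167 min / 196 units
CT = 0.85 min/unit

0.85 min/unit


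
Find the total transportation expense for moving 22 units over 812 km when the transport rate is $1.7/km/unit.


TC = dist * cost * units = 812 * 1.7 * 22 = $30368.80

$30368.80


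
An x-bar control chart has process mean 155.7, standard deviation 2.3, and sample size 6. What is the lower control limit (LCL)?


LCL = 155.7 - 3 * 2.3 / sqrt(6)

152.88


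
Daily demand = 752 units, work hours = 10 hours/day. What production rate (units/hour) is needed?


Formula: Production Rate = Daily Demand / Available Hours
Rate = 752 units/day / 10 hours/day
Rate = 75.2 units/hour

75.2 units/hour


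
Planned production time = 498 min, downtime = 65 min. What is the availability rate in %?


Formula: Availability = (Planned Time - Downtime) / Planned Time * 100
Uptime = 498 - 65 = 433 min
Availability = 433 / 498 * 100 = 86.9%

86.9%


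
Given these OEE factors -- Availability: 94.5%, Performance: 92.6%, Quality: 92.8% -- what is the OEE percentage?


Formula: OEE = Availability * Performance * Quality / 10000
A * P = 94.5% * 92.6% / 100 = 87.51%
OEE = 87.51% * 92.8% / 100 = 81.2%

81.2%


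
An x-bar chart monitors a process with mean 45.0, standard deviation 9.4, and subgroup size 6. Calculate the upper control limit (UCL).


UCL = 45.0 + 3 * 9.4 / sqrt(6)

56.51


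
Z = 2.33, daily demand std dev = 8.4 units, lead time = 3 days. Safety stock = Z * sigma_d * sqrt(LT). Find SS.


Formula: SS = z * sigma_d * sqrt(LT)
sqrt(LT) = sqrt(3) = 1.7321
SS = 2.33 * 8.4 * 1.7321
SS = 33.9 units

33.9 units


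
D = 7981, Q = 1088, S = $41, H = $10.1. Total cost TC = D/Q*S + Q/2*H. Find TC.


TC = 7981/1088 * 41 + 1088/2 * 10.1

$5795.15


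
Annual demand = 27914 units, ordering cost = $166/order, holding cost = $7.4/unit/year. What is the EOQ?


Formula: EOQ = sqrt(2 * D * S / H)
Numerator: 2 * 27914 * 166 = 9267448
2DS/H = 9267448 / 7.4 = 1252357.8
EOQ = sqrt(1252357.8) = 1119.1 units

1119.1 units


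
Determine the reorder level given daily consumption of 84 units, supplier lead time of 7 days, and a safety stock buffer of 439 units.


Formula: ROP = (Daily Demand * Lead Time) + Safety Stock
Demand during lead time = 84 * 7 = 588 units
ROP = 588 + 439 = 1027 units

1027 units


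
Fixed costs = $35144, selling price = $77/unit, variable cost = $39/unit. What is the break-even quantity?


Formula: BEQ = Fixed Costs / (Price - Variable Cost)
Contribution margin = $77 - $39 = $38/unit
BEQ = ceil($35144 / $38/unit) = ceil(924.84) = 925 units

925 units


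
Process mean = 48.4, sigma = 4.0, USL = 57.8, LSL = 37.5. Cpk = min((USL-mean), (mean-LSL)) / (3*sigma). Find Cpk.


Cpu = (57.8 - 48.4) / (3 * 4.0) = 0.78
Cpl = (48.4 - 37.5) / (3 * 4.0) = 0.91
Cpk = min(0.78, 0.91) = 0.78

0.78


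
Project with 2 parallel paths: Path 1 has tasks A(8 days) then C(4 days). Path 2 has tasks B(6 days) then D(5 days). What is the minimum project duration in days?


Path 1 = 8 + 4 = 12 days
Path 2 = 6 + 5 = 11 days
Duration = max(12, 11) = 12 days

12 days


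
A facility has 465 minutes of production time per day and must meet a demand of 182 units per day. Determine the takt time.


Formula: Takt Time = Available Production Time / Customer Demand
Takt = 465 min/day / 182 units/day
Takt = 2.55 min/unit

2.55 min/unit


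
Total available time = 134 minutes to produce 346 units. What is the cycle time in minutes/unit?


Formula: CT = Available Time / Number of Units
CT = 134 min / 346 units
CT = 0.39 min/unit

0.39 min/unit


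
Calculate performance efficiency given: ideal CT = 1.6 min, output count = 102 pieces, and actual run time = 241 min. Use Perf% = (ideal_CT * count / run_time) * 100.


Formula: Performance = (Ideal CT * Total Count) / Run Time * 100
Ideal output time = 1.6 * 102 = 163.2 min
Performance = 163.2 / 241 * 100 = 67.7%

67.7%


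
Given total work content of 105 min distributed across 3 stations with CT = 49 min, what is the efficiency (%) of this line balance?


Formula: Efficiency = Sum of Task Times / (N_stations * CT) * 100
Total station capacity = 3 stations * 49 min = 147 min
Efficiency = 105 / 147 * 100 = 71.4%

71.4%


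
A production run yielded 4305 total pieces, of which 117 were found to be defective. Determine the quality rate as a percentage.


Formula: Quality Rate = Good Pieces / Total Pieces * 100
Good pieces = 4305 - 117 = 4188
QR = 4188 / 4305 * 100 = 97.3%

97.3%


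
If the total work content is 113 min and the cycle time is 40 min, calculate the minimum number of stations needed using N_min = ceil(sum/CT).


Formula: N_min = ceil(Sum of Task Times / Cycle Time)
N_min = ceil(113 min / 40 min) = ceil(2.825)
N_min = 3 stations

3


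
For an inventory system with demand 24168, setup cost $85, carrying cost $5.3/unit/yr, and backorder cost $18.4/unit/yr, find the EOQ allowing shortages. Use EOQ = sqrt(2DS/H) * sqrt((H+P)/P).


Formula: EOQ* = sqrt(2DS/H) * sqrt((H+P)/P)
Base EOQ = sqrt(2*24168*85/5.3) = 880.45 units
Correction = sqrt((5.3+18.4)/18.4) = 1.13492
EOQ* = 880.45 * 1.13492 = 999.2 units

999.2 units


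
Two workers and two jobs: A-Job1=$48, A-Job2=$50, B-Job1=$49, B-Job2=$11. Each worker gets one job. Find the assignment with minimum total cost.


Option 1: A->1 + B->2 = $48 + $11 = $59
Option 2: A->2 + B->1 = $50 + $49 = $99
Min cost = min($59, $99) = $59

$59


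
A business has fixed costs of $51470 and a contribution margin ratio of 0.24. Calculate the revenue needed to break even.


Formula: BER = Fixed Costs / Contribution Margin Ratio
BER = $51470 / 0.24
BER = $214458.33 (to the nearest cent)

$214458.33


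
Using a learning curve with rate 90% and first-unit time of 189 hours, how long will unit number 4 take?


Formula: T_n = T_1 * (learning_rate)^(log2(n)) where learning_rate = rate/100
Doublings = log2(4) = 2
T_n = 189 * 0.9^2
T_n = 189 * 0.81 = 153.1 hours

153.1 hours


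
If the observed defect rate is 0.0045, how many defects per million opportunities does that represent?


DPMO = defect_rate * 1000000 = 0.0045 * 1000000

4500


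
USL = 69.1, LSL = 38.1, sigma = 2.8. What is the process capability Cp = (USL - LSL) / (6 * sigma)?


Cp = (69.1 - 38.1) / (6 * 2.8)

1.85


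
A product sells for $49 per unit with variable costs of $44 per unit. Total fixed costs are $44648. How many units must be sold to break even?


Formula: BEQ = Fixed Costs / (Price - Variable Cost)
Contribution margin = $49 - $44 = $5/unit
BEQ = ceil($44648 / $5/unit) = ceil(8929.6) = 8930 units

8930 units


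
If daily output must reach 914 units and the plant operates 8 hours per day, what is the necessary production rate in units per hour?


Formula: Production Rate = Daily Demand / Available Hours
Rate = 914 units/day / 8 hours/day
Rate = 114.3 units/hour

114.3 units/hour


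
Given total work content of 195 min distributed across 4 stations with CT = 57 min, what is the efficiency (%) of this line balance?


Formula: Efficiency = Sum of Task Times / (N_stations * CT) * 100
Total station capacity = 4 stations * 57 min = 228 min
Efficiency = 195 / 228 * 100 = 85.5%

85.5%


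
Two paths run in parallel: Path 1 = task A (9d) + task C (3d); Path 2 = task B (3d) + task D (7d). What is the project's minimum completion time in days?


Path 1 = 9 + 3 = 12 days
Path 2 = 3 + 7 = 10 days
Duration = max(12, 10) = 12 days

12 days


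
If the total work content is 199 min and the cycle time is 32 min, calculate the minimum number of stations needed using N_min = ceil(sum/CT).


Formula: N_min = ceil(Sum of Task Times / Cycle Time)
N_min = ceil(199 min / 32 min) = ceil(6.2188)
N_min = 7 stations

7


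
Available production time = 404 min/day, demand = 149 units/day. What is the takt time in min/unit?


Formula: Takt Time = Available Production Time / Customer Demand
Takt = 404 min/day / 149 units/day
Takt = 2.71 min/unit

2.71 min/unit


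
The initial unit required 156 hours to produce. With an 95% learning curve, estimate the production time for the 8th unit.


Formula: T_n = T_1 * (learning_rate)^(log2(n)) where learning_rate = rate/100
Doublings = log2(8) = 3
T_n = 156 * 0.95^3
T_n = 156 * 0.8574 = 133.8 hours

133.8 hours


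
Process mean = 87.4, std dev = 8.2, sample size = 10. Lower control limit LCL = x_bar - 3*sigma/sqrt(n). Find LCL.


LCL = 87.4 - 3 * 8.2 / sqrt(10)

79.62


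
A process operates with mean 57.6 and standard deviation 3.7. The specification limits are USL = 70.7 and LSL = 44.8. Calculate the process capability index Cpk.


Cpu = (70.7 - 57.6) / (3 * 3.7) = 1.18
Cpl = (57.6 - 44.8) / (3 * 3.7) = 1.15
Cpk = min(1.18, 1.15) = 1.15

1.15


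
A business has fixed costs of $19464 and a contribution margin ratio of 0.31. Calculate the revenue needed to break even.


Formula: BER = Fixed Costs / Contribution Margin Ratio
BER = $19464 / 0.31
BER = $62787.10 (to the nearest cent)

$62787.10


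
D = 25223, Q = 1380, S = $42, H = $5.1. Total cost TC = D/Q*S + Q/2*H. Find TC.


TC = 25223/1380 * 42 + 1380/2 * 5.1

$4286.66


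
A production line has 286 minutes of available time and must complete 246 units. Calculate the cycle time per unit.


Formula: CT = Available Time / Number of Units
CT = 286 min / 246 units
CT = 1.16 min/unit

1.16 min/unit


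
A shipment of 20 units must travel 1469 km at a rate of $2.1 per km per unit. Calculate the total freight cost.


TC = dist * cost * units = 1469 * 2.1 * 20 = $61698.00

$61698.00


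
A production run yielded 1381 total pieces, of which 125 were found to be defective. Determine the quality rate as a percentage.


Formula: Quality Rate = Good Pieces / Total Pieces * 100
Good pieces = 1381 - 125 = 1256
QR = 1256 / 1381 * 100 = 90.9%

90.9%


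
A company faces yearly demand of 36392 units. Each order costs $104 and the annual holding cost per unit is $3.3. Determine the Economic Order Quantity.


Formula: EOQ = sqrt(2 * D * S / H)
Numerator: 2 * 36392 * 104 = 7569536
2DS/H = 7569536 / 3.3 = 2293798.8
EOQ = sqrt(2293798.8) = 1514.5 units

1514.5 units


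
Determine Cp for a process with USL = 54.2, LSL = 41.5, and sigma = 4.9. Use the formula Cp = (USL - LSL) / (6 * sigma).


Cp = (54.2 - 41.5) / (6 * 4.9)

0.43


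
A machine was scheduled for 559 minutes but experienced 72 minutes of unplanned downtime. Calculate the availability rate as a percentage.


Formula: Availability = (Planned Time - Downtime) / Planned Time * 100
Uptime = 559 - 72 = 487 min
Availability = 487 / 559 * 100 = 87.1%

87.1%


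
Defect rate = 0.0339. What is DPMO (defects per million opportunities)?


DPMO = defect_rate * 1000000 = 0.0339 * 1000000

33900


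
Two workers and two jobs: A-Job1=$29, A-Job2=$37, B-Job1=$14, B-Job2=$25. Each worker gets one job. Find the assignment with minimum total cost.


Option 1: A->1 + B->2 = $29 + $25 = $54
Option 2: A->2 + B->1 = $37 + $14 = $51
Min cost = min($54, $51) = $51

$51


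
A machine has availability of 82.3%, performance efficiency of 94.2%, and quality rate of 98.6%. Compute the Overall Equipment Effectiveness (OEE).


Formula: OEE = Availability * Performance * Quality / 10000
A * P = 82.3% * 94.2% / 100 = 77.53%
OEE = 77.53% * 98.6% / 100 = 76.4%

76.4%


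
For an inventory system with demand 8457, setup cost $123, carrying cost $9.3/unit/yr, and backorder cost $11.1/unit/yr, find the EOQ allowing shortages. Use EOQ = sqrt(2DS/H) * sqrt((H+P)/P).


Formula: EOQ* = sqrt(2DS/H) * sqrt((H+P)/P)
Base EOQ = sqrt(2*8457*123/9.3) = 472.97 units
Correction = sqrt((9.3+11.1)/11.1) = 1.35567
EOQ* = 472.97 * 1.35567 = 641.2 units

641.2 units


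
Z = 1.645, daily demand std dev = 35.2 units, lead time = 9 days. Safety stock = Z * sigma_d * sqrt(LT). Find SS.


Formula: SS = z * sigma_d * sqrt(LT)
sqrt(LT) = sqrt(9) = 3.0
SS = 1.645 * 35.2 * 3.0
SS = 173.7 units

173.7 units


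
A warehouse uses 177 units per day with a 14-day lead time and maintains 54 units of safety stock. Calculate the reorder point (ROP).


Formula: ROP = (Daily Demand * Lead Time) + Safety Stock
Demand during lead time = 177 * 14 = 2478 units
ROP = 2478 + 54 = 2532 units

2532 units


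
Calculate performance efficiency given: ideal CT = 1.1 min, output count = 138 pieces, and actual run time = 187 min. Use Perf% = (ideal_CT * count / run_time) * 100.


Formula: Performance = (Ideal CT * Total Count) / Run Time * 100
Ideal output time = 1.1 * 138 = 151.8 min
Performance = 151.8 / 187 * 100 = 81.2%

81.2%


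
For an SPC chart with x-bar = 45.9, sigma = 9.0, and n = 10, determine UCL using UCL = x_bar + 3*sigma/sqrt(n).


UCL = 45.9 + 3 * 9.0 / sqrt(10)

54.44


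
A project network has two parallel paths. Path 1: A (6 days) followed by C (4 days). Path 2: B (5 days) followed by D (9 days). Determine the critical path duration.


Path 1 = 6 + 4 = 10 days
Path 2 = 5 + 9 = 14 days
Duration = max(10, 14) = 14 days

14 days


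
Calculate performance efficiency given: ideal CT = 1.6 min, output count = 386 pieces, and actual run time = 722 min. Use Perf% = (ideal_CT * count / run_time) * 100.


Formula: Performance = (Ideal CT * Total Count) / Run Time * 100
Ideal output time = 1.6 * 386 = 617.6 min
Performance = 617.6 / 722 * 100 = 85.5%

85.5%


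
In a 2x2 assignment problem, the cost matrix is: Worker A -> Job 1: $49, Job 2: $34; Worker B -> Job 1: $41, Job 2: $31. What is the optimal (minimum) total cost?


Option 1: A->1 + B->2 = $49 + $31 = $80
Option 2: A->2 + B->1 = $34 + $41 = $75
Min cost = min($80, $75) = $75

$75


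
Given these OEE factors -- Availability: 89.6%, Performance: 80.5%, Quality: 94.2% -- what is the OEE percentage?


Formula: OEE = Availability * Performance * Quality / 10000
A * P = 89.6% * 80.5% / 100 = 72.13%
OEE = 72.13% * 94.2% / 100 = 67.9%

67.9%


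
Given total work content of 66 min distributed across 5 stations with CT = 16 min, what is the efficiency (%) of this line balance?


Formula: Efficiency = Sum of Task Times / (N_stations * CT) * 100
Total station capacity = 5 stations * 16 min = 80 min
Efficiency = 66 / 80 * 100 = 82.5%

82.5%


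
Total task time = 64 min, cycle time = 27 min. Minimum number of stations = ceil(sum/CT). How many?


Formula: N_min = ceil(Sum of Task Times / Cycle Time)
N_min = ceil(64 min / 27 min) = ceil(2.3704)
N_min = 3 stations

3


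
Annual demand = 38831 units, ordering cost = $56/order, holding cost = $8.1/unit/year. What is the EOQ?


Formula: EOQ = sqrt(2 * D * S / H)
Numerator: 2 * 38831 * 56 = 4349072
2DS/H = 4349072 / 8.1 = 536922.5
EOQ = sqrt(536922.5) = 732.7 units

732.7 units


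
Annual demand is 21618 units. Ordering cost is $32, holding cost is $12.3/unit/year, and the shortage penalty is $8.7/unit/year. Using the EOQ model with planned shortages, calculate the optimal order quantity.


Formula: EOQ* = sqrt(2DS/H) * sqrt((H+P)/P)
Base EOQ = sqrt(2*21618*32/12.3) = 335.39 units
Correction = sqrt((12.3+8.7)/8.7) = 1.55364
EOQ* = 335.39 * 1.55364 = 521.1 units

521.1 units


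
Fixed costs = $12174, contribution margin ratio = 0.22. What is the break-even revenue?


Formula: BER = Fixed Costs / Contribution Margin Ratio
BER = $12174 / 0.22
BER = $55336.36 (to the nearest cent)

$55336.36


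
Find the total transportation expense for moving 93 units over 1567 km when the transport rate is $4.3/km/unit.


TC = dist * cost * units = 1567 * 4.3 * 93 = $626643.30

$626643.30


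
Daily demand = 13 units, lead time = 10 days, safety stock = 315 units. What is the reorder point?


Formula: ROP = (Daily Demand * Lead Time) + Safety Stock
Demand during lead time = 13 * 10 = 130 units
ROP = 130 + 315 = 445 units

445 units


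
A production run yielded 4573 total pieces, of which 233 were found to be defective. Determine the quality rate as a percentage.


Formula: Quality Rate = Good Pieces / Total Pieces * 100
Good pieces = 4573 - 233 = 4340
QR = 4340 / 4573 * 100 = 94.9%

94.9%


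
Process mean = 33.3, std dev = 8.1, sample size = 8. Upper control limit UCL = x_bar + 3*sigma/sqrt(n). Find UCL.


UCL = 33.3 + 3 * 8.1 / sqrt(8)

41.89


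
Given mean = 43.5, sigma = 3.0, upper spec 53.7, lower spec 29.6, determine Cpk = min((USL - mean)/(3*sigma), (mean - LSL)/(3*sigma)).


Cpu = (53.7 - 43.5) / (3 * 3.0) = 1.13
Cpl = (43.5 - 29.6) / (3 * 3.0) = 1.54
Cpk = min(1.13, 1.54) = 1.13

1.13


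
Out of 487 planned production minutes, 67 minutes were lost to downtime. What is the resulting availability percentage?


Formula: Availability = (Planned Time - Downtime) / Planned Time * 100
Uptime = 487 - 67 = 420 min
Availability = 420 / 487 * 100 = 86.2%

86.2%


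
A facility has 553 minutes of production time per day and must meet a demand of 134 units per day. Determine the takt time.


Formula: Takt Time = Available Production Time / Customer Demand
Takt = 553 min/day / 134 units/day
Takt = 4.13 min/unit

4.13 min/unit


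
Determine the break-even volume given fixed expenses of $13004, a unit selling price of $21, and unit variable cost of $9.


Formula: BEQ = Fixed Costs / (Price - Variable Cost)
Contribution margin = $21 - $9 = $12/unit
BEQ = ceil($13004 / $12/unit) = ceil(1083.67) = 1084 units

1084 units


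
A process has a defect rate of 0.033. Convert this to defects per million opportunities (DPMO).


DPMO = defect_rate * 1000000 = 0.033 * 1000000

33000


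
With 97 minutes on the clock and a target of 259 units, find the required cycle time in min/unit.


Formula: CT = Available Time / Number of Units
CT = 97 min / 259 units
CT = 0.37 min/unit

0.37 min/unit


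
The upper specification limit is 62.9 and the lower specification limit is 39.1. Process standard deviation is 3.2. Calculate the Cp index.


Cp = (62.9 - 39.1) / (6 * 3.2)

1.24


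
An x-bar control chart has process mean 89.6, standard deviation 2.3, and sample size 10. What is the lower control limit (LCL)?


LCL = 89.6 - 3 * 2.3 / sqrt(10)

87.42


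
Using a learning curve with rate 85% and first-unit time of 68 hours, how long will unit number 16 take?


Formula: T_n = T_1 * (learning_rate)^(log2(n)) where learning_rate = rate/100
Doublings = log2(16) = 4
T_n = 68 * 0.85^4
T_n = 68 * 0.522 = 35.5 hours

35.5 hours


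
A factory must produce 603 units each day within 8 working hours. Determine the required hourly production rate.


Formula: Production Rate = Daily Demand / Available Hours
Rate = 603 units/day / 8 hours/day
Rate = 75.4 units/hour

75.4 units/hour


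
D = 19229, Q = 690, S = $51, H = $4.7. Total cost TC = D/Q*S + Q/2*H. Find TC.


TC = 19229/690 * 51 + 690/2 * 4.7

$3042.77


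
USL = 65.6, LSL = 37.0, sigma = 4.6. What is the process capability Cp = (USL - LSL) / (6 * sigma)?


Cp = (65.6 - 37.0) / (6 * 4.6)

1.04


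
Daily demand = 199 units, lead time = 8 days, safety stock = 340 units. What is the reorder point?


Formula: ROP = (Daily Demand * Lead Time) + Safety Stock
Demand during lead time = 199 * 8 = 1592 units
ROP = 1592 + 340 = 1932 units

1932 units


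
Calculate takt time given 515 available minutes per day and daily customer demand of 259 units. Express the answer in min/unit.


Formula: Takt Time = Available Production Time / Customer Demand
Takt = 515 min/day / 259 units/day
Takt = 1.99 min/unit

1.99 min/unit


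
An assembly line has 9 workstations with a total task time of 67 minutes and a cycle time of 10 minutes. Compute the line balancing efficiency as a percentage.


Formula: Efficiency = Sum of Task Times / (N_stations * CT) * 100
Total station capacity = 9 stations * 10 min = 90 min
Efficiency = 67 / 90 * 100 = 74.4%

74.4%


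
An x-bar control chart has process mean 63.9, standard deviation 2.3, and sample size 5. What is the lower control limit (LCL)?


LCL = 63.9 - 3 * 2.3 / sqrt(5)

60.81


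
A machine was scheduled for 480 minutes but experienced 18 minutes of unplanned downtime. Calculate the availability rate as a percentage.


Formula: Availability = (Planned Time - Downtime) / Planned Time * 100
Uptime = 480 - 18 = 462 min
Availability = 462 / 480 * 100 = 96.3%

96.3%


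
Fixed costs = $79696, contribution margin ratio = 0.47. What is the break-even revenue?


Formula: BER = Fixed Costs / Contribution Margin Ratio
BER = $79696 / 0.47
BER = $169565.96 (to the nearest cent)

$169565.96


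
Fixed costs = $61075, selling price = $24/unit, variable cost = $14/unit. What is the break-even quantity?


Formula: BEQ = Fixed Costs / (Price - Variable Cost)
Contribution margin = $24 - $14 = $10/unit
BEQ = ceil($61075 / $10/unit) = ceil(6107.5) = 6108 units

6108 units
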